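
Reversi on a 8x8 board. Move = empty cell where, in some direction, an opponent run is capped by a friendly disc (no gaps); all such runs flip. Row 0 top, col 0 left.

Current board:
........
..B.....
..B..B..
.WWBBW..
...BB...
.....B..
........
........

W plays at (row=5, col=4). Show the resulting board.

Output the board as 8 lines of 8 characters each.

Place W at (5,4); scan 8 dirs for brackets.
Dir NW: opp run (4,3) capped by W -> flip
Dir N: opp run (4,4) (3,4), next='.' -> no flip
Dir NE: first cell '.' (not opp) -> no flip
Dir W: first cell '.' (not opp) -> no flip
Dir E: opp run (5,5), next='.' -> no flip
Dir SW: first cell '.' (not opp) -> no flip
Dir S: first cell '.' (not opp) -> no flip
Dir SE: first cell '.' (not opp) -> no flip
All flips: (4,3)

Answer: ........
..B.....
..B..B..
.WWBBW..
...WB...
....WB..
........
........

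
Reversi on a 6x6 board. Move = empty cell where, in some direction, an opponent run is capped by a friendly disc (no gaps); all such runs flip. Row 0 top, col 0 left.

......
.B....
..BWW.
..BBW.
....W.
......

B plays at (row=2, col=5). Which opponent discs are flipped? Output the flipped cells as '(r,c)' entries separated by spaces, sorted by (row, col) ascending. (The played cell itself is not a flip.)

Dir NW: first cell '.' (not opp) -> no flip
Dir N: first cell '.' (not opp) -> no flip
Dir NE: edge -> no flip
Dir W: opp run (2,4) (2,3) capped by B -> flip
Dir E: edge -> no flip
Dir SW: opp run (3,4), next='.' -> no flip
Dir S: first cell '.' (not opp) -> no flip
Dir SE: edge -> no flip

Answer: (2,3) (2,4)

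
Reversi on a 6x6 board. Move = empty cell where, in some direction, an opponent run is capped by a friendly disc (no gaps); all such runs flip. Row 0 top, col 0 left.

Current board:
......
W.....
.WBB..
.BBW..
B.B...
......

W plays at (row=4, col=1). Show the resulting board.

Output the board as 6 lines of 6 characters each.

Answer: ......
W.....
.WBB..
.WBW..
BWB...
......

Derivation:
Place W at (4,1); scan 8 dirs for brackets.
Dir NW: first cell '.' (not opp) -> no flip
Dir N: opp run (3,1) capped by W -> flip
Dir NE: opp run (3,2) (2,3), next='.' -> no flip
Dir W: opp run (4,0), next=edge -> no flip
Dir E: opp run (4,2), next='.' -> no flip
Dir SW: first cell '.' (not opp) -> no flip
Dir S: first cell '.' (not opp) -> no flip
Dir SE: first cell '.' (not opp) -> no flip
All flips: (3,1)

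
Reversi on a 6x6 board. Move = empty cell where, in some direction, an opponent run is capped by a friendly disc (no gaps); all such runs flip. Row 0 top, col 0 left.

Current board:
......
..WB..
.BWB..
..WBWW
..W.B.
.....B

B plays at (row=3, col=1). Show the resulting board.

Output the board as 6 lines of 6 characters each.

Place B at (3,1); scan 8 dirs for brackets.
Dir NW: first cell '.' (not opp) -> no flip
Dir N: first cell 'B' (not opp) -> no flip
Dir NE: opp run (2,2) capped by B -> flip
Dir W: first cell '.' (not opp) -> no flip
Dir E: opp run (3,2) capped by B -> flip
Dir SW: first cell '.' (not opp) -> no flip
Dir S: first cell '.' (not opp) -> no flip
Dir SE: opp run (4,2), next='.' -> no flip
All flips: (2,2) (3,2)

Answer: ......
..WB..
.BBB..
.BBBWW
..W.B.
.....B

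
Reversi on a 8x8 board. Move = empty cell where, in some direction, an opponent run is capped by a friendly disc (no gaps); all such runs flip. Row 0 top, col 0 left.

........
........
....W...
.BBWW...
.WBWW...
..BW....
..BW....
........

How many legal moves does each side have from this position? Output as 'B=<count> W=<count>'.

-- B to move --
(1,3): no bracket -> illegal
(1,4): no bracket -> illegal
(1,5): flips 2 -> legal
(2,2): no bracket -> illegal
(2,3): no bracket -> illegal
(2,5): flips 2 -> legal
(3,0): flips 1 -> legal
(3,5): flips 4 -> legal
(4,0): flips 1 -> legal
(4,5): flips 2 -> legal
(5,0): flips 1 -> legal
(5,1): flips 1 -> legal
(5,4): flips 2 -> legal
(5,5): no bracket -> illegal
(6,4): flips 2 -> legal
(7,2): no bracket -> illegal
(7,3): no bracket -> illegal
(7,4): flips 1 -> legal
B mobility = 11
-- W to move --
(2,0): flips 2 -> legal
(2,1): flips 2 -> legal
(2,2): no bracket -> illegal
(2,3): flips 1 -> legal
(3,0): flips 2 -> legal
(4,0): no bracket -> illegal
(5,1): flips 2 -> legal
(6,1): flips 2 -> legal
(7,1): flips 1 -> legal
(7,2): no bracket -> illegal
(7,3): no bracket -> illegal
W mobility = 7

Answer: B=11 W=7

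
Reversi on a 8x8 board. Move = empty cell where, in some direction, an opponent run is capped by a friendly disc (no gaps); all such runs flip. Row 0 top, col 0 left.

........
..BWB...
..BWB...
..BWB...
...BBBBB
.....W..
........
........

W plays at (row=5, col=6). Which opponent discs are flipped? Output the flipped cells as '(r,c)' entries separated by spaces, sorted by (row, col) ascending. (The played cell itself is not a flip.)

Answer: (3,4) (4,5)

Derivation:
Dir NW: opp run (4,5) (3,4) capped by W -> flip
Dir N: opp run (4,6), next='.' -> no flip
Dir NE: opp run (4,7), next=edge -> no flip
Dir W: first cell 'W' (not opp) -> no flip
Dir E: first cell '.' (not opp) -> no flip
Dir SW: first cell '.' (not opp) -> no flip
Dir S: first cell '.' (not opp) -> no flip
Dir SE: first cell '.' (not opp) -> no flip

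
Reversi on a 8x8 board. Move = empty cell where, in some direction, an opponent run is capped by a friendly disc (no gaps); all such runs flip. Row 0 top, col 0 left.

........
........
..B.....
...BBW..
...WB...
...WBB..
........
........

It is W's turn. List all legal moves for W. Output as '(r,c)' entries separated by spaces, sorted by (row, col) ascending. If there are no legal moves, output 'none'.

(1,1): no bracket -> illegal
(1,2): no bracket -> illegal
(1,3): no bracket -> illegal
(2,1): no bracket -> illegal
(2,3): flips 1 -> legal
(2,4): no bracket -> illegal
(2,5): flips 1 -> legal
(3,1): no bracket -> illegal
(3,2): flips 2 -> legal
(4,2): no bracket -> illegal
(4,5): flips 1 -> legal
(4,6): no bracket -> illegal
(5,6): flips 2 -> legal
(6,3): no bracket -> illegal
(6,4): no bracket -> illegal
(6,5): flips 1 -> legal
(6,6): no bracket -> illegal

Answer: (2,3) (2,5) (3,2) (4,5) (5,6) (6,5)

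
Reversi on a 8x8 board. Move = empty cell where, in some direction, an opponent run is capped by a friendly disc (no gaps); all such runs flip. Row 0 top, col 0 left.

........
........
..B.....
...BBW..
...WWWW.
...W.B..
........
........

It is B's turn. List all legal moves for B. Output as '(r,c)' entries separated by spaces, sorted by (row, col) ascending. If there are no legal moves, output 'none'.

(2,4): no bracket -> illegal
(2,5): flips 2 -> legal
(2,6): no bracket -> illegal
(3,2): no bracket -> illegal
(3,6): flips 1 -> legal
(3,7): flips 1 -> legal
(4,2): no bracket -> illegal
(4,7): no bracket -> illegal
(5,2): flips 1 -> legal
(5,4): flips 1 -> legal
(5,6): flips 1 -> legal
(5,7): no bracket -> illegal
(6,2): no bracket -> illegal
(6,3): flips 2 -> legal
(6,4): no bracket -> illegal

Answer: (2,5) (3,6) (3,7) (5,2) (5,4) (5,6) (6,3)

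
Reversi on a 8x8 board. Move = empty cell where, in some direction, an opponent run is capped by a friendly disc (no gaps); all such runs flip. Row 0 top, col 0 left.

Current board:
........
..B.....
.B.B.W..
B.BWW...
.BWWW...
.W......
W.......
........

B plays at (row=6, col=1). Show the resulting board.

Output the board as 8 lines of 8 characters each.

Answer: ........
..B.....
.B.B.W..
B.BWW...
.BWWW...
.B......
WB......
........

Derivation:
Place B at (6,1); scan 8 dirs for brackets.
Dir NW: first cell '.' (not opp) -> no flip
Dir N: opp run (5,1) capped by B -> flip
Dir NE: first cell '.' (not opp) -> no flip
Dir W: opp run (6,0), next=edge -> no flip
Dir E: first cell '.' (not opp) -> no flip
Dir SW: first cell '.' (not opp) -> no flip
Dir S: first cell '.' (not opp) -> no flip
Dir SE: first cell '.' (not opp) -> no flip
All flips: (5,1)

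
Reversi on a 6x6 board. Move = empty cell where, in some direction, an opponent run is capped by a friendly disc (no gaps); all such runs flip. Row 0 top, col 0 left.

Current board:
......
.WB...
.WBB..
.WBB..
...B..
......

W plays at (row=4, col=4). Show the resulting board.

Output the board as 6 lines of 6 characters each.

Place W at (4,4); scan 8 dirs for brackets.
Dir NW: opp run (3,3) (2,2) capped by W -> flip
Dir N: first cell '.' (not opp) -> no flip
Dir NE: first cell '.' (not opp) -> no flip
Dir W: opp run (4,3), next='.' -> no flip
Dir E: first cell '.' (not opp) -> no flip
Dir SW: first cell '.' (not opp) -> no flip
Dir S: first cell '.' (not opp) -> no flip
Dir SE: first cell '.' (not opp) -> no flip
All flips: (2,2) (3,3)

Answer: ......
.WB...
.WWB..
.WBW..
...BW.
......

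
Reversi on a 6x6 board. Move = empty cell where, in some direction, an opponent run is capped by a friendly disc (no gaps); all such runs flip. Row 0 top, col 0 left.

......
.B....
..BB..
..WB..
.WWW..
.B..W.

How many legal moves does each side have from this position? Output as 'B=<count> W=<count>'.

Answer: B=4 W=5

Derivation:
-- B to move --
(2,1): no bracket -> illegal
(3,0): no bracket -> illegal
(3,1): flips 2 -> legal
(3,4): no bracket -> illegal
(4,0): no bracket -> illegal
(4,4): no bracket -> illegal
(4,5): no bracket -> illegal
(5,0): flips 2 -> legal
(5,2): flips 2 -> legal
(5,3): flips 1 -> legal
(5,5): no bracket -> illegal
B mobility = 4
-- W to move --
(0,0): no bracket -> illegal
(0,1): no bracket -> illegal
(0,2): no bracket -> illegal
(1,0): no bracket -> illegal
(1,2): flips 1 -> legal
(1,3): flips 2 -> legal
(1,4): flips 1 -> legal
(2,0): no bracket -> illegal
(2,1): no bracket -> illegal
(2,4): flips 1 -> legal
(3,1): no bracket -> illegal
(3,4): flips 1 -> legal
(4,0): no bracket -> illegal
(4,4): no bracket -> illegal
(5,0): no bracket -> illegal
(5,2): no bracket -> illegal
W mobility = 5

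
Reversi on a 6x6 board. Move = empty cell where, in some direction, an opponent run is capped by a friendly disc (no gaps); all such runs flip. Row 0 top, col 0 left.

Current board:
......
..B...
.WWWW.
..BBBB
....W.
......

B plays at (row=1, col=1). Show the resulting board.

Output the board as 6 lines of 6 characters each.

Place B at (1,1); scan 8 dirs for brackets.
Dir NW: first cell '.' (not opp) -> no flip
Dir N: first cell '.' (not opp) -> no flip
Dir NE: first cell '.' (not opp) -> no flip
Dir W: first cell '.' (not opp) -> no flip
Dir E: first cell 'B' (not opp) -> no flip
Dir SW: first cell '.' (not opp) -> no flip
Dir S: opp run (2,1), next='.' -> no flip
Dir SE: opp run (2,2) capped by B -> flip
All flips: (2,2)

Answer: ......
.BB...
.WBWW.
..BBBB
....W.
......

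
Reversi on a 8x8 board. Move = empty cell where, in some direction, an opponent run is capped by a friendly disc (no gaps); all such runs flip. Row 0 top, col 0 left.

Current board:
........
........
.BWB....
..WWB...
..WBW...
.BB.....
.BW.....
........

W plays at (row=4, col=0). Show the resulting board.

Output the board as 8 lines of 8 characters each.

Place W at (4,0); scan 8 dirs for brackets.
Dir NW: edge -> no flip
Dir N: first cell '.' (not opp) -> no flip
Dir NE: first cell '.' (not opp) -> no flip
Dir W: edge -> no flip
Dir E: first cell '.' (not opp) -> no flip
Dir SW: edge -> no flip
Dir S: first cell '.' (not opp) -> no flip
Dir SE: opp run (5,1) capped by W -> flip
All flips: (5,1)

Answer: ........
........
.BWB....
..WWB...
W.WBW...
.WB.....
.BW.....
........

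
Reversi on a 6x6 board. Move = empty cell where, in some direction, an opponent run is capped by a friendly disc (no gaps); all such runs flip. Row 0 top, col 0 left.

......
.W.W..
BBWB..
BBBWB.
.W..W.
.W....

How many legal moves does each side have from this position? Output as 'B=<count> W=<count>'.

-- B to move --
(0,0): no bracket -> illegal
(0,1): flips 1 -> legal
(0,2): flips 1 -> legal
(0,3): flips 1 -> legal
(0,4): flips 2 -> legal
(1,0): no bracket -> illegal
(1,2): flips 1 -> legal
(1,4): no bracket -> illegal
(2,4): no bracket -> illegal
(3,5): no bracket -> illegal
(4,0): no bracket -> illegal
(4,2): no bracket -> illegal
(4,3): flips 1 -> legal
(4,5): no bracket -> illegal
(5,0): flips 1 -> legal
(5,2): flips 1 -> legal
(5,3): no bracket -> illegal
(5,4): flips 1 -> legal
(5,5): no bracket -> illegal
B mobility = 9
-- W to move --
(1,0): no bracket -> illegal
(1,2): no bracket -> illegal
(1,4): flips 2 -> legal
(2,4): flips 2 -> legal
(2,5): no bracket -> illegal
(3,5): flips 1 -> legal
(4,0): flips 1 -> legal
(4,2): flips 1 -> legal
(4,3): no bracket -> illegal
(4,5): no bracket -> illegal
W mobility = 5

Answer: B=9 W=5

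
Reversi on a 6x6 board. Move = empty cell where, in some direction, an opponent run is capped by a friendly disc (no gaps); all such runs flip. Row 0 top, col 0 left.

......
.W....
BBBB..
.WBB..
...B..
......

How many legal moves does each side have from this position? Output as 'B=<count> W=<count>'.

Answer: B=7 W=3

Derivation:
-- B to move --
(0,0): flips 1 -> legal
(0,1): flips 1 -> legal
(0,2): flips 1 -> legal
(1,0): no bracket -> illegal
(1,2): no bracket -> illegal
(3,0): flips 1 -> legal
(4,0): flips 1 -> legal
(4,1): flips 1 -> legal
(4,2): flips 1 -> legal
B mobility = 7
-- W to move --
(1,0): no bracket -> illegal
(1,2): no bracket -> illegal
(1,3): flips 1 -> legal
(1,4): no bracket -> illegal
(2,4): no bracket -> illegal
(3,0): no bracket -> illegal
(3,4): flips 2 -> legal
(4,1): no bracket -> illegal
(4,2): no bracket -> illegal
(4,4): flips 2 -> legal
(5,2): no bracket -> illegal
(5,3): no bracket -> illegal
(5,4): no bracket -> illegal
W mobility = 3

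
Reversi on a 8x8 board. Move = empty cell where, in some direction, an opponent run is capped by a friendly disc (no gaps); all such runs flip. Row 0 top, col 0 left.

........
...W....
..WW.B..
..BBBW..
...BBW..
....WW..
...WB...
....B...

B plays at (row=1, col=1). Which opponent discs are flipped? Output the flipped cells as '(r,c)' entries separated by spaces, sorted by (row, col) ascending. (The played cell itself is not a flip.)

Dir NW: first cell '.' (not opp) -> no flip
Dir N: first cell '.' (not opp) -> no flip
Dir NE: first cell '.' (not opp) -> no flip
Dir W: first cell '.' (not opp) -> no flip
Dir E: first cell '.' (not opp) -> no flip
Dir SW: first cell '.' (not opp) -> no flip
Dir S: first cell '.' (not opp) -> no flip
Dir SE: opp run (2,2) capped by B -> flip

Answer: (2,2)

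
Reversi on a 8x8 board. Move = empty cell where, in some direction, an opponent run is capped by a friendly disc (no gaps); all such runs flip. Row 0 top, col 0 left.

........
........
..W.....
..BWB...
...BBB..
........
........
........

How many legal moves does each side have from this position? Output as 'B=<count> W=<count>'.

Answer: B=3 W=5

Derivation:
-- B to move --
(1,1): flips 2 -> legal
(1,2): flips 1 -> legal
(1,3): no bracket -> illegal
(2,1): no bracket -> illegal
(2,3): flips 1 -> legal
(2,4): no bracket -> illegal
(3,1): no bracket -> illegal
(4,2): no bracket -> illegal
B mobility = 3
-- W to move --
(2,1): no bracket -> illegal
(2,3): no bracket -> illegal
(2,4): no bracket -> illegal
(2,5): no bracket -> illegal
(3,1): flips 1 -> legal
(3,5): flips 1 -> legal
(3,6): no bracket -> illegal
(4,1): no bracket -> illegal
(4,2): flips 1 -> legal
(4,6): no bracket -> illegal
(5,2): no bracket -> illegal
(5,3): flips 1 -> legal
(5,4): no bracket -> illegal
(5,5): flips 1 -> legal
(5,6): no bracket -> illegal
W mobility = 5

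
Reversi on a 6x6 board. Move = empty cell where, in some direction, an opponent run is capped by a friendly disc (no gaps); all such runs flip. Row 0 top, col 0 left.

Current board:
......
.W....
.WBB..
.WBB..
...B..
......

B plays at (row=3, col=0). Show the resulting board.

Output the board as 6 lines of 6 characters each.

Answer: ......
.W....
.WBB..
BBBB..
...B..
......

Derivation:
Place B at (3,0); scan 8 dirs for brackets.
Dir NW: edge -> no flip
Dir N: first cell '.' (not opp) -> no flip
Dir NE: opp run (2,1), next='.' -> no flip
Dir W: edge -> no flip
Dir E: opp run (3,1) capped by B -> flip
Dir SW: edge -> no flip
Dir S: first cell '.' (not opp) -> no flip
Dir SE: first cell '.' (not opp) -> no flip
All flips: (3,1)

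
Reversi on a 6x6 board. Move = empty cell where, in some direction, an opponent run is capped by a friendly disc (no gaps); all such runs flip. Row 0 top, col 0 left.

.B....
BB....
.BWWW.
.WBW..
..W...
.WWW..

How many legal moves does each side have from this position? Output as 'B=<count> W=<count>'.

Answer: B=7 W=3

Derivation:
-- B to move --
(1,2): flips 1 -> legal
(1,3): no bracket -> illegal
(1,4): flips 1 -> legal
(1,5): no bracket -> illegal
(2,0): no bracket -> illegal
(2,5): flips 3 -> legal
(3,0): flips 1 -> legal
(3,4): flips 1 -> legal
(3,5): no bracket -> illegal
(4,0): no bracket -> illegal
(4,1): flips 1 -> legal
(4,3): no bracket -> illegal
(4,4): flips 2 -> legal
(5,0): no bracket -> illegal
(5,4): no bracket -> illegal
B mobility = 7
-- W to move --
(0,0): flips 1 -> legal
(0,2): no bracket -> illegal
(1,2): no bracket -> illegal
(2,0): flips 1 -> legal
(3,0): no bracket -> illegal
(4,1): flips 1 -> legal
(4,3): no bracket -> illegal
W mobility = 3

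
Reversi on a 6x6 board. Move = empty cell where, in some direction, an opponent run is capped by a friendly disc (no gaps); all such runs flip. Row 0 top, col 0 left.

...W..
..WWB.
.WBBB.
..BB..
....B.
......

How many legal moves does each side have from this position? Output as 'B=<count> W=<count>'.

-- B to move --
(0,1): flips 1 -> legal
(0,2): flips 2 -> legal
(0,4): flips 1 -> legal
(1,0): flips 1 -> legal
(1,1): flips 2 -> legal
(2,0): flips 1 -> legal
(3,0): no bracket -> illegal
(3,1): no bracket -> illegal
B mobility = 6
-- W to move --
(0,4): no bracket -> illegal
(0,5): no bracket -> illegal
(1,1): no bracket -> illegal
(1,5): flips 1 -> legal
(2,5): flips 4 -> legal
(3,1): flips 1 -> legal
(3,4): flips 1 -> legal
(3,5): flips 1 -> legal
(4,1): no bracket -> illegal
(4,2): flips 2 -> legal
(4,3): flips 3 -> legal
(4,5): no bracket -> illegal
(5,3): no bracket -> illegal
(5,4): no bracket -> illegal
(5,5): no bracket -> illegal
W mobility = 7

Answer: B=6 W=7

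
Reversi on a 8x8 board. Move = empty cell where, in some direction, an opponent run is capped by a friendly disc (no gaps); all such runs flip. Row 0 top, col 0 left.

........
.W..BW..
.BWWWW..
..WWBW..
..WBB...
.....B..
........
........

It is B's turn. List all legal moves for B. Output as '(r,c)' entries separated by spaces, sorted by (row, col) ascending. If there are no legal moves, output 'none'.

(0,0): flips 3 -> legal
(0,1): flips 1 -> legal
(0,2): no bracket -> illegal
(0,4): no bracket -> illegal
(0,5): no bracket -> illegal
(0,6): no bracket -> illegal
(1,0): no bracket -> illegal
(1,2): flips 1 -> legal
(1,3): flips 2 -> legal
(1,6): flips 2 -> legal
(2,0): no bracket -> illegal
(2,6): flips 5 -> legal
(3,1): flips 2 -> legal
(3,6): flips 2 -> legal
(4,1): flips 3 -> legal
(4,5): no bracket -> illegal
(4,6): no bracket -> illegal
(5,1): no bracket -> illegal
(5,2): no bracket -> illegal
(5,3): no bracket -> illegal

Answer: (0,0) (0,1) (1,2) (1,3) (1,6) (2,6) (3,1) (3,6) (4,1)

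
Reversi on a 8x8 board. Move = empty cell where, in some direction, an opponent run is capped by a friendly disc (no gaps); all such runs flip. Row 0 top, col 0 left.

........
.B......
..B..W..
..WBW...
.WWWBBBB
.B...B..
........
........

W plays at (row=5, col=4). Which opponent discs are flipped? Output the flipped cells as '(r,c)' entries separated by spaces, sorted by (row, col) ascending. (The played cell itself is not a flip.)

Dir NW: first cell 'W' (not opp) -> no flip
Dir N: opp run (4,4) capped by W -> flip
Dir NE: opp run (4,5), next='.' -> no flip
Dir W: first cell '.' (not opp) -> no flip
Dir E: opp run (5,5), next='.' -> no flip
Dir SW: first cell '.' (not opp) -> no flip
Dir S: first cell '.' (not opp) -> no flip
Dir SE: first cell '.' (not opp) -> no flip

Answer: (4,4)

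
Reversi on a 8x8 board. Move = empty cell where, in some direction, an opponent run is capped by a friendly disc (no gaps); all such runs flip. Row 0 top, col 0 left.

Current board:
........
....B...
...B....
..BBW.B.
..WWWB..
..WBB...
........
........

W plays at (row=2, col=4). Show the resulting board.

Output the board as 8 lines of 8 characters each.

Place W at (2,4); scan 8 dirs for brackets.
Dir NW: first cell '.' (not opp) -> no flip
Dir N: opp run (1,4), next='.' -> no flip
Dir NE: first cell '.' (not opp) -> no flip
Dir W: opp run (2,3), next='.' -> no flip
Dir E: first cell '.' (not opp) -> no flip
Dir SW: opp run (3,3) capped by W -> flip
Dir S: first cell 'W' (not opp) -> no flip
Dir SE: first cell '.' (not opp) -> no flip
All flips: (3,3)

Answer: ........
....B...
...BW...
..BWW.B.
..WWWB..
..WBB...
........
........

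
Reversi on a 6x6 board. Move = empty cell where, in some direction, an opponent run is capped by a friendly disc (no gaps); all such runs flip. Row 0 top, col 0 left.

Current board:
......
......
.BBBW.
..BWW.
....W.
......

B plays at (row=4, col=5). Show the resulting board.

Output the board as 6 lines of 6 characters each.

Place B at (4,5); scan 8 dirs for brackets.
Dir NW: opp run (3,4) capped by B -> flip
Dir N: first cell '.' (not opp) -> no flip
Dir NE: edge -> no flip
Dir W: opp run (4,4), next='.' -> no flip
Dir E: edge -> no flip
Dir SW: first cell '.' (not opp) -> no flip
Dir S: first cell '.' (not opp) -> no flip
Dir SE: edge -> no flip
All flips: (3,4)

Answer: ......
......
.BBBW.
..BWB.
....WB
......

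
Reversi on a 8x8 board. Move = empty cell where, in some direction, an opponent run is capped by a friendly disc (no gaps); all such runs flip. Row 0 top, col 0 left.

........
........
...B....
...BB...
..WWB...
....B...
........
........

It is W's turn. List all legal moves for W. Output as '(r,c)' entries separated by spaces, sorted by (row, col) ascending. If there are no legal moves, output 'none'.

(1,2): no bracket -> illegal
(1,3): flips 2 -> legal
(1,4): no bracket -> illegal
(2,2): no bracket -> illegal
(2,4): flips 1 -> legal
(2,5): flips 1 -> legal
(3,2): no bracket -> illegal
(3,5): no bracket -> illegal
(4,5): flips 1 -> legal
(5,3): no bracket -> illegal
(5,5): no bracket -> illegal
(6,3): no bracket -> illegal
(6,4): no bracket -> illegal
(6,5): flips 1 -> legal

Answer: (1,3) (2,4) (2,5) (4,5) (6,5)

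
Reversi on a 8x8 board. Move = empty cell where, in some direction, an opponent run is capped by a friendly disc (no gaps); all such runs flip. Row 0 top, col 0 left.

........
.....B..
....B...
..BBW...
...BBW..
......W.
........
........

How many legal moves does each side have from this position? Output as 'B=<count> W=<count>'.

-- B to move --
(2,3): no bracket -> illegal
(2,5): flips 1 -> legal
(3,5): flips 1 -> legal
(3,6): no bracket -> illegal
(4,6): flips 1 -> legal
(4,7): no bracket -> illegal
(5,4): no bracket -> illegal
(5,5): no bracket -> illegal
(5,7): no bracket -> illegal
(6,5): no bracket -> illegal
(6,6): no bracket -> illegal
(6,7): no bracket -> illegal
B mobility = 3
-- W to move --
(0,4): no bracket -> illegal
(0,5): no bracket -> illegal
(0,6): no bracket -> illegal
(1,3): no bracket -> illegal
(1,4): flips 1 -> legal
(1,6): no bracket -> illegal
(2,1): no bracket -> illegal
(2,2): no bracket -> illegal
(2,3): no bracket -> illegal
(2,5): no bracket -> illegal
(2,6): no bracket -> illegal
(3,1): flips 2 -> legal
(3,5): no bracket -> illegal
(4,1): no bracket -> illegal
(4,2): flips 2 -> legal
(5,2): flips 1 -> legal
(5,3): no bracket -> illegal
(5,4): flips 1 -> legal
(5,5): no bracket -> illegal
W mobility = 5

Answer: B=3 W=5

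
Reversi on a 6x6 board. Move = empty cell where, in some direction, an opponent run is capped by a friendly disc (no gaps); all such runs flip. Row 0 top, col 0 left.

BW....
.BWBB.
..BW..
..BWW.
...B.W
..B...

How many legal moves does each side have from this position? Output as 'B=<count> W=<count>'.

-- B to move --
(0,2): flips 2 -> legal
(0,3): no bracket -> illegal
(1,0): no bracket -> illegal
(2,1): no bracket -> illegal
(2,4): flips 1 -> legal
(2,5): flips 1 -> legal
(3,5): flips 2 -> legal
(4,2): no bracket -> illegal
(4,4): flips 1 -> legal
(5,4): no bracket -> illegal
(5,5): no bracket -> illegal
B mobility = 5
-- W to move --
(0,2): no bracket -> illegal
(0,3): flips 1 -> legal
(0,4): no bracket -> illegal
(0,5): flips 1 -> legal
(1,0): flips 1 -> legal
(1,5): flips 2 -> legal
(2,0): no bracket -> illegal
(2,1): flips 2 -> legal
(2,4): no bracket -> illegal
(2,5): no bracket -> illegal
(3,1): flips 1 -> legal
(4,1): flips 1 -> legal
(4,2): flips 2 -> legal
(4,4): no bracket -> illegal
(5,1): no bracket -> illegal
(5,3): flips 1 -> legal
(5,4): no bracket -> illegal
W mobility = 9

Answer: B=5 W=9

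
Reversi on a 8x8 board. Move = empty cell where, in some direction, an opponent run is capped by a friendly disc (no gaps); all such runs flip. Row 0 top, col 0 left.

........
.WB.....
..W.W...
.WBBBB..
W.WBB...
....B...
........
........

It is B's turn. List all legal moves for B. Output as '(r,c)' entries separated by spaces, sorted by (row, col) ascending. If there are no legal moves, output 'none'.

(0,0): flips 2 -> legal
(0,1): no bracket -> illegal
(0,2): no bracket -> illegal
(1,0): flips 1 -> legal
(1,3): flips 1 -> legal
(1,4): flips 1 -> legal
(1,5): flips 1 -> legal
(2,0): no bracket -> illegal
(2,1): no bracket -> illegal
(2,3): no bracket -> illegal
(2,5): no bracket -> illegal
(3,0): flips 1 -> legal
(4,1): flips 1 -> legal
(5,0): no bracket -> illegal
(5,1): flips 1 -> legal
(5,2): flips 1 -> legal
(5,3): no bracket -> illegal

Answer: (0,0) (1,0) (1,3) (1,4) (1,5) (3,0) (4,1) (5,1) (5,2)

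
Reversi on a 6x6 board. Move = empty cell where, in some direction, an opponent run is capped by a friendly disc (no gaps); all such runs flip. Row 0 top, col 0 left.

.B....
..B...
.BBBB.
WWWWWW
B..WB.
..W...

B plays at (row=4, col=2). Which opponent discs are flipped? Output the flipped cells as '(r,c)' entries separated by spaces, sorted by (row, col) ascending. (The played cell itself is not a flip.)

Answer: (3,2) (3,3) (4,3)

Derivation:
Dir NW: opp run (3,1), next='.' -> no flip
Dir N: opp run (3,2) capped by B -> flip
Dir NE: opp run (3,3) capped by B -> flip
Dir W: first cell '.' (not opp) -> no flip
Dir E: opp run (4,3) capped by B -> flip
Dir SW: first cell '.' (not opp) -> no flip
Dir S: opp run (5,2), next=edge -> no flip
Dir SE: first cell '.' (not opp) -> no flip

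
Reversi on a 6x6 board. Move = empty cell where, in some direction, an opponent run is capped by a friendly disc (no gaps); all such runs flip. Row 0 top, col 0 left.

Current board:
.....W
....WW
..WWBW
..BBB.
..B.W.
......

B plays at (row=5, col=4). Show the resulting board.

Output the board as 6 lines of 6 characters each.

Answer: .....W
....WW
..WWBW
..BBB.
..B.B.
....B.

Derivation:
Place B at (5,4); scan 8 dirs for brackets.
Dir NW: first cell '.' (not opp) -> no flip
Dir N: opp run (4,4) capped by B -> flip
Dir NE: first cell '.' (not opp) -> no flip
Dir W: first cell '.' (not opp) -> no flip
Dir E: first cell '.' (not opp) -> no flip
Dir SW: edge -> no flip
Dir S: edge -> no flip
Dir SE: edge -> no flip
All flips: (4,4)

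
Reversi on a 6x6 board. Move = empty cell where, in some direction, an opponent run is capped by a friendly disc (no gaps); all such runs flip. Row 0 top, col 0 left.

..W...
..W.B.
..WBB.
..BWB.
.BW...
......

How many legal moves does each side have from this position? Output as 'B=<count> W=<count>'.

-- B to move --
(0,1): flips 1 -> legal
(0,3): no bracket -> illegal
(1,1): no bracket -> illegal
(1,3): no bracket -> illegal
(2,1): flips 1 -> legal
(3,1): no bracket -> illegal
(4,3): flips 2 -> legal
(4,4): no bracket -> illegal
(5,1): flips 2 -> legal
(5,2): flips 1 -> legal
(5,3): no bracket -> illegal
B mobility = 5
-- W to move --
(0,3): no bracket -> illegal
(0,4): no bracket -> illegal
(0,5): no bracket -> illegal
(1,3): flips 1 -> legal
(1,5): flips 1 -> legal
(2,1): no bracket -> illegal
(2,5): flips 2 -> legal
(3,0): no bracket -> illegal
(3,1): flips 1 -> legal
(3,5): flips 1 -> legal
(4,0): flips 1 -> legal
(4,3): no bracket -> illegal
(4,4): no bracket -> illegal
(4,5): flips 2 -> legal
(5,0): no bracket -> illegal
(5,1): no bracket -> illegal
(5,2): no bracket -> illegal
W mobility = 7

Answer: B=5 W=7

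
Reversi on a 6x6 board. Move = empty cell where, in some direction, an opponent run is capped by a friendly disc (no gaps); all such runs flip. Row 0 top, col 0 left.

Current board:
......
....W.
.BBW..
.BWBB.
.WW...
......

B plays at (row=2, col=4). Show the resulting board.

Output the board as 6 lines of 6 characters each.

Place B at (2,4); scan 8 dirs for brackets.
Dir NW: first cell '.' (not opp) -> no flip
Dir N: opp run (1,4), next='.' -> no flip
Dir NE: first cell '.' (not opp) -> no flip
Dir W: opp run (2,3) capped by B -> flip
Dir E: first cell '.' (not opp) -> no flip
Dir SW: first cell 'B' (not opp) -> no flip
Dir S: first cell 'B' (not opp) -> no flip
Dir SE: first cell '.' (not opp) -> no flip
All flips: (2,3)

Answer: ......
....W.
.BBBB.
.BWBB.
.WW...
......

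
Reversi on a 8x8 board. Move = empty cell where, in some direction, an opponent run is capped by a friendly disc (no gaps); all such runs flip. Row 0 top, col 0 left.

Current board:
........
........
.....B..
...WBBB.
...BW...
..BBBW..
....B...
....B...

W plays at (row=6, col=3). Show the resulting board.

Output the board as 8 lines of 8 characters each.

Place W at (6,3); scan 8 dirs for brackets.
Dir NW: opp run (5,2), next='.' -> no flip
Dir N: opp run (5,3) (4,3) capped by W -> flip
Dir NE: opp run (5,4), next='.' -> no flip
Dir W: first cell '.' (not opp) -> no flip
Dir E: opp run (6,4), next='.' -> no flip
Dir SW: first cell '.' (not opp) -> no flip
Dir S: first cell '.' (not opp) -> no flip
Dir SE: opp run (7,4), next=edge -> no flip
All flips: (4,3) (5,3)

Answer: ........
........
.....B..
...WBBB.
...WW...
..BWBW..
...WB...
....B...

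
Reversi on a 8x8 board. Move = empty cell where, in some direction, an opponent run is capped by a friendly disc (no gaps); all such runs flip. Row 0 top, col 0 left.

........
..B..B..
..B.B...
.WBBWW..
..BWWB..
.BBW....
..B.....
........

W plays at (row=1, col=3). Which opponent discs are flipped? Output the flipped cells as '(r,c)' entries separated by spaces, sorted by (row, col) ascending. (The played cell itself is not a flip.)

Answer: (2,2) (2,4)

Derivation:
Dir NW: first cell '.' (not opp) -> no flip
Dir N: first cell '.' (not opp) -> no flip
Dir NE: first cell '.' (not opp) -> no flip
Dir W: opp run (1,2), next='.' -> no flip
Dir E: first cell '.' (not opp) -> no flip
Dir SW: opp run (2,2) capped by W -> flip
Dir S: first cell '.' (not opp) -> no flip
Dir SE: opp run (2,4) capped by W -> flip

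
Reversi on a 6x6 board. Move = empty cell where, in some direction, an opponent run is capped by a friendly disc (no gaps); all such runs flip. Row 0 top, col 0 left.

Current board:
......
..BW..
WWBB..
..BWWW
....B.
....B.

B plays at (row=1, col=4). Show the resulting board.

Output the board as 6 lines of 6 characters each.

Place B at (1,4); scan 8 dirs for brackets.
Dir NW: first cell '.' (not opp) -> no flip
Dir N: first cell '.' (not opp) -> no flip
Dir NE: first cell '.' (not opp) -> no flip
Dir W: opp run (1,3) capped by B -> flip
Dir E: first cell '.' (not opp) -> no flip
Dir SW: first cell 'B' (not opp) -> no flip
Dir S: first cell '.' (not opp) -> no flip
Dir SE: first cell '.' (not opp) -> no flip
All flips: (1,3)

Answer: ......
..BBB.
WWBB..
..BWWW
....B.
....B.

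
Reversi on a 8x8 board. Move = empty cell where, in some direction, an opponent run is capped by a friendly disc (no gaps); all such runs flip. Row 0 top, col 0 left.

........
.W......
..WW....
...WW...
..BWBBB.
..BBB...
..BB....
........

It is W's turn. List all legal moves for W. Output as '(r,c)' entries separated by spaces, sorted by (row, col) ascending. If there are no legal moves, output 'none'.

Answer: (4,1) (4,7) (5,1) (5,5) (5,6) (6,1) (6,4) (6,5) (7,3)

Derivation:
(3,1): no bracket -> illegal
(3,2): no bracket -> illegal
(3,5): no bracket -> illegal
(3,6): no bracket -> illegal
(3,7): no bracket -> illegal
(4,1): flips 1 -> legal
(4,7): flips 3 -> legal
(5,1): flips 1 -> legal
(5,5): flips 1 -> legal
(5,6): flips 1 -> legal
(5,7): no bracket -> illegal
(6,1): flips 1 -> legal
(6,4): flips 2 -> legal
(6,5): flips 1 -> legal
(7,1): no bracket -> illegal
(7,2): no bracket -> illegal
(7,3): flips 2 -> legal
(7,4): no bracket -> illegal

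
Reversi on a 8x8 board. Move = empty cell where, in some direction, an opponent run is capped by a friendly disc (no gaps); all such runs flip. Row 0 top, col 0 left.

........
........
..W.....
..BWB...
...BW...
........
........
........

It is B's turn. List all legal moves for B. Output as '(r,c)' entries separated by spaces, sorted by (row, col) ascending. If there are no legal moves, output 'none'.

Answer: (1,2) (2,3) (4,5) (5,4)

Derivation:
(1,1): no bracket -> illegal
(1,2): flips 1 -> legal
(1,3): no bracket -> illegal
(2,1): no bracket -> illegal
(2,3): flips 1 -> legal
(2,4): no bracket -> illegal
(3,1): no bracket -> illegal
(3,5): no bracket -> illegal
(4,2): no bracket -> illegal
(4,5): flips 1 -> legal
(5,3): no bracket -> illegal
(5,4): flips 1 -> legal
(5,5): no bracket -> illegal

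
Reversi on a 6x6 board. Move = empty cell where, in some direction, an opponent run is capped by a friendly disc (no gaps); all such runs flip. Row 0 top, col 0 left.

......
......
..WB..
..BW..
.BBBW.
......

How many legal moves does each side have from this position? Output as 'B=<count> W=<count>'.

Answer: B=5 W=7

Derivation:
-- B to move --
(1,1): no bracket -> illegal
(1,2): flips 1 -> legal
(1,3): no bracket -> illegal
(2,1): flips 1 -> legal
(2,4): flips 1 -> legal
(3,1): no bracket -> illegal
(3,4): flips 1 -> legal
(3,5): no bracket -> illegal
(4,5): flips 1 -> legal
(5,3): no bracket -> illegal
(5,4): no bracket -> illegal
(5,5): no bracket -> illegal
B mobility = 5
-- W to move --
(1,2): no bracket -> illegal
(1,3): flips 1 -> legal
(1,4): no bracket -> illegal
(2,1): no bracket -> illegal
(2,4): flips 1 -> legal
(3,0): no bracket -> illegal
(3,1): flips 1 -> legal
(3,4): no bracket -> illegal
(4,0): flips 3 -> legal
(5,0): no bracket -> illegal
(5,1): flips 1 -> legal
(5,2): flips 2 -> legal
(5,3): flips 1 -> legal
(5,4): no bracket -> illegal
W mobility = 7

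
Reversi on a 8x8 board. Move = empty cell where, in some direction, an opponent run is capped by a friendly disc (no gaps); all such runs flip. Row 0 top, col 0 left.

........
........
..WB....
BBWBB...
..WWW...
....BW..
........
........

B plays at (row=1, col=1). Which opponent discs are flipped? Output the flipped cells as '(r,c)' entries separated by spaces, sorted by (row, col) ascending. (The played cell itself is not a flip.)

Answer: (2,2)

Derivation:
Dir NW: first cell '.' (not opp) -> no flip
Dir N: first cell '.' (not opp) -> no flip
Dir NE: first cell '.' (not opp) -> no flip
Dir W: first cell '.' (not opp) -> no flip
Dir E: first cell '.' (not opp) -> no flip
Dir SW: first cell '.' (not opp) -> no flip
Dir S: first cell '.' (not opp) -> no flip
Dir SE: opp run (2,2) capped by B -> flip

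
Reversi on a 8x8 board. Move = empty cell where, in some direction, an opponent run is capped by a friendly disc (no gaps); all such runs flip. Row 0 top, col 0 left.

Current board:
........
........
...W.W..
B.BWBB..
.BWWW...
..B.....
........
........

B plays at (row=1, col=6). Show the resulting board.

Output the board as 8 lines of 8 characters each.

Place B at (1,6); scan 8 dirs for brackets.
Dir NW: first cell '.' (not opp) -> no flip
Dir N: first cell '.' (not opp) -> no flip
Dir NE: first cell '.' (not opp) -> no flip
Dir W: first cell '.' (not opp) -> no flip
Dir E: first cell '.' (not opp) -> no flip
Dir SW: opp run (2,5) capped by B -> flip
Dir S: first cell '.' (not opp) -> no flip
Dir SE: first cell '.' (not opp) -> no flip
All flips: (2,5)

Answer: ........
......B.
...W.B..
B.BWBB..
.BWWW...
..B.....
........
........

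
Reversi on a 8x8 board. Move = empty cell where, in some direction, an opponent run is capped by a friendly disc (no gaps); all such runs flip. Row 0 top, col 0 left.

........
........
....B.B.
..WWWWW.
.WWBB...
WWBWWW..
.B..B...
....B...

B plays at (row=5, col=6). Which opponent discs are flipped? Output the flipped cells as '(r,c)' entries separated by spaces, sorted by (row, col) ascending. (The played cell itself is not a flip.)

Dir NW: first cell '.' (not opp) -> no flip
Dir N: first cell '.' (not opp) -> no flip
Dir NE: first cell '.' (not opp) -> no flip
Dir W: opp run (5,5) (5,4) (5,3) capped by B -> flip
Dir E: first cell '.' (not opp) -> no flip
Dir SW: first cell '.' (not opp) -> no flip
Dir S: first cell '.' (not opp) -> no flip
Dir SE: first cell '.' (not opp) -> no flip

Answer: (5,3) (5,4) (5,5)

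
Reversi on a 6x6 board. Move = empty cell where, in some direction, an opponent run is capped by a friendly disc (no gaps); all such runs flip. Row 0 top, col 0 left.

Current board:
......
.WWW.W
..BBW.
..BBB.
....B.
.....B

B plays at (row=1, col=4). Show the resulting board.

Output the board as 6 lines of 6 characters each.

Place B at (1,4); scan 8 dirs for brackets.
Dir NW: first cell '.' (not opp) -> no flip
Dir N: first cell '.' (not opp) -> no flip
Dir NE: first cell '.' (not opp) -> no flip
Dir W: opp run (1,3) (1,2) (1,1), next='.' -> no flip
Dir E: opp run (1,5), next=edge -> no flip
Dir SW: first cell 'B' (not opp) -> no flip
Dir S: opp run (2,4) capped by B -> flip
Dir SE: first cell '.' (not opp) -> no flip
All flips: (2,4)

Answer: ......
.WWWBW
..BBB.
..BBB.
....B.
.....B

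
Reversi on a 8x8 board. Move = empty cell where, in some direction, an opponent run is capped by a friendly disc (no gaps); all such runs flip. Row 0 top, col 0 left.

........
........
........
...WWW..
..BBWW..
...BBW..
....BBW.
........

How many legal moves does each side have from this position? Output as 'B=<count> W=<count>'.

Answer: B=8 W=8

Derivation:
-- B to move --
(2,2): no bracket -> illegal
(2,3): flips 1 -> legal
(2,4): flips 3 -> legal
(2,5): flips 4 -> legal
(2,6): flips 2 -> legal
(3,2): no bracket -> illegal
(3,6): flips 1 -> legal
(4,6): flips 3 -> legal
(5,6): flips 1 -> legal
(5,7): no bracket -> illegal
(6,7): flips 1 -> legal
(7,5): no bracket -> illegal
(7,6): no bracket -> illegal
(7,7): no bracket -> illegal
B mobility = 8
-- W to move --
(3,1): no bracket -> illegal
(3,2): no bracket -> illegal
(4,1): flips 2 -> legal
(5,1): flips 1 -> legal
(5,2): flips 3 -> legal
(5,6): no bracket -> illegal
(6,2): flips 1 -> legal
(6,3): flips 5 -> legal
(7,3): flips 1 -> legal
(7,4): flips 2 -> legal
(7,5): flips 1 -> legal
(7,6): no bracket -> illegal
W mobility = 8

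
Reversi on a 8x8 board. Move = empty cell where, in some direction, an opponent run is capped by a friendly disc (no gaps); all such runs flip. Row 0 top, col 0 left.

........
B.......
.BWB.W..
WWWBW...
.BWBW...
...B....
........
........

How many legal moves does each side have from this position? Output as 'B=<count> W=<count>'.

-- B to move --
(1,1): flips 1 -> legal
(1,2): no bracket -> illegal
(1,3): no bracket -> illegal
(1,4): no bracket -> illegal
(1,5): no bracket -> illegal
(1,6): flips 2 -> legal
(2,0): flips 2 -> legal
(2,4): no bracket -> illegal
(2,6): no bracket -> illegal
(3,5): flips 2 -> legal
(3,6): no bracket -> illegal
(4,0): no bracket -> illegal
(4,5): flips 2 -> legal
(5,1): flips 1 -> legal
(5,2): no bracket -> illegal
(5,4): no bracket -> illegal
(5,5): flips 1 -> legal
B mobility = 7
-- W to move --
(0,0): no bracket -> illegal
(0,1): no bracket -> illegal
(1,1): flips 1 -> legal
(1,2): flips 2 -> legal
(1,3): no bracket -> illegal
(1,4): flips 1 -> legal
(2,0): flips 1 -> legal
(2,4): flips 2 -> legal
(4,0): flips 1 -> legal
(5,0): flips 1 -> legal
(5,1): flips 1 -> legal
(5,2): flips 2 -> legal
(5,4): flips 1 -> legal
(6,2): flips 1 -> legal
(6,3): no bracket -> illegal
(6,4): flips 1 -> legal
W mobility = 12

Answer: B=7 W=12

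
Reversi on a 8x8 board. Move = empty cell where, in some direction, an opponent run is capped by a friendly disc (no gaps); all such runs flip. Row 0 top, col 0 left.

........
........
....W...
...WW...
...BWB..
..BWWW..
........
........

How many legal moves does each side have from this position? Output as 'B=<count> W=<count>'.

-- B to move --
(1,3): no bracket -> illegal
(1,4): no bracket -> illegal
(1,5): no bracket -> illegal
(2,2): no bracket -> illegal
(2,3): flips 2 -> legal
(2,5): flips 1 -> legal
(3,2): no bracket -> illegal
(3,5): no bracket -> illegal
(4,2): no bracket -> illegal
(4,6): no bracket -> illegal
(5,6): flips 3 -> legal
(6,2): no bracket -> illegal
(6,3): flips 2 -> legal
(6,4): no bracket -> illegal
(6,5): flips 2 -> legal
(6,6): no bracket -> illegal
B mobility = 5
-- W to move --
(3,2): flips 1 -> legal
(3,5): flips 1 -> legal
(3,6): flips 1 -> legal
(4,1): no bracket -> illegal
(4,2): flips 1 -> legal
(4,6): flips 1 -> legal
(5,1): flips 1 -> legal
(5,6): flips 1 -> legal
(6,1): flips 2 -> legal
(6,2): no bracket -> illegal
(6,3): no bracket -> illegal
W mobility = 8

Answer: B=5 W=8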